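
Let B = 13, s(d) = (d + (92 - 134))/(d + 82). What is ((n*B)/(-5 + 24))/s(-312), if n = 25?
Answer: 37375/3363 ≈ 11.114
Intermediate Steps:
s(d) = (-42 + d)/(82 + d) (s(d) = (d - 42)/(82 + d) = (-42 + d)/(82 + d))
((n*B)/(-5 + 24))/s(-312) = ((25*13)/(-5 + 24))/(((-42 - 312)/(82 - 312))) = (325/19)/((-354/(-230))) = (325*(1/19))/((-1/230*(-354))) = 325/(19*(177/115)) = (325/19)*(115/177) = 37375/3363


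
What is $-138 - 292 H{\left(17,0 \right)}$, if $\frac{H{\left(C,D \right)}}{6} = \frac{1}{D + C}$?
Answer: $- \frac{4098}{17} \approx -241.06$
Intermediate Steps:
$H{\left(C,D \right)} = \frac{6}{C + D}$ ($H{\left(C,D \right)} = \frac{6}{D + C} = \frac{6}{C + D}$)
$-138 - 292 H{\left(17,0 \right)} = -138 - 292 \frac{6}{17 + 0} = -138 - 292 \cdot \frac{6}{17} = -138 - 292 \cdot 6 \cdot \frac{1}{17} = -138 - \frac{1752}{17} = - \frac{4098}{17}$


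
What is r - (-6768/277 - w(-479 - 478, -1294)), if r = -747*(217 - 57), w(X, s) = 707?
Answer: -32904433/277 ≈ -1.1879e+5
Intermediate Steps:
r = -119520 (r = -747*160 = -119520)
r - (-6768/277 - w(-479 - 478, -1294)) = -119520 - (-6768/277 - 1*707) = -119520 - (-6768/277 - 707) = -119520 - 1*(-202607/277) = -119520 + 202607/277 = -32904433/277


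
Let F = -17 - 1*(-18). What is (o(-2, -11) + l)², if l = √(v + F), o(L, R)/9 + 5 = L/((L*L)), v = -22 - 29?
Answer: 9601/4 - 495*I*√2 ≈ 2400.3 - 700.04*I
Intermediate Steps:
v = -51
o(L, R) = -45 + 9/L (o(L, R) = -45 + 9*(L/((L*L))) = -45 + 9*(L/(L²)) = -45 + 9*(L/L²) = -45 + 9/L)
F = 1 (F = -17 + 18 = 1)
l = 5*I*√2 (l = √(-51 + 1) = √(-50) = 5*I*√2 ≈ 7.0711*I)
(o(-2, -11) + l)² = ((-45 + 9/(-2)) + 5*I*√2)² = ((-45 + 9*(-½)) + 5*I*√2)² = ((-45 - 9/2) + 5*I*√2)² = (-99/2 + 5*I*√2)²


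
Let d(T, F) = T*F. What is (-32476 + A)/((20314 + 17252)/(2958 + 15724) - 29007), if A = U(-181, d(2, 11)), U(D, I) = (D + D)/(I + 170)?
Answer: 29124089057/26009817984 ≈ 1.1197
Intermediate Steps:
d(T, F) = F*T
U(D, I) = 2*D/(170 + I) (U(D, I) = (2*D)/(170 + I) = 2*D/(170 + I))
A = -181/96 (A = 2*(-181)/(170 + 11*2) = 2*(-181)/(170 + 22) = 2*(-181)/192 = 2*(-181)*(1/192) = -181/96 ≈ -1.8854)
(-32476 + A)/((20314 + 17252)/(2958 + 15724) - 29007) = (-32476 - 181/96)/((20314 + 17252)/(2958 + 15724) - 29007) = -3117877/(96*(37566/18682 - 29007)) = -3117877/(96*(37566*(1/18682) - 29007)) = -3117877/(96*(18783/9341 - 29007)) = -3117877/(96*(-270935604/9341)) = -3117877/96*(-9341/270935604) = 29124089057/26009817984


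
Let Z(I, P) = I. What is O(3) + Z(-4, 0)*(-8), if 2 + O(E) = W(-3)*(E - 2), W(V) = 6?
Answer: 36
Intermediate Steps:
O(E) = -14 + 6*E (O(E) = -2 + 6*(E - 2) = -2 + 6*(-2 + E) = -2 + (-12 + 6*E) = -14 + 6*E)
O(3) + Z(-4, 0)*(-8) = (-14 + 6*3) - 4*(-8) = (-14 + 18) + 32 = 4 + 32 = 36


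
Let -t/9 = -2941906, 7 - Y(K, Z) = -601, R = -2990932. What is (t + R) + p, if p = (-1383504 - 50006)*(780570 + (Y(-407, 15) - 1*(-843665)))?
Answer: -2329205202708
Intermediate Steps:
Y(K, Z) = 608 (Y(K, Z) = 7 - 1*(-601) = 7 + 601 = 608)
t = 26477154 (t = -9*(-2941906) = 26477154)
p = -2329228688930 (p = (-1383504 - 50006)*(780570 + (608 - 1*(-843665))) = -1433510*(780570 + (608 + 843665)) = -1433510*(780570 + 844273) = -1433510*1624843 = -2329228688930)
(t + R) + p = (26477154 - 2990932) - 2329228688930 = 23486222 - 2329228688930 = -2329205202708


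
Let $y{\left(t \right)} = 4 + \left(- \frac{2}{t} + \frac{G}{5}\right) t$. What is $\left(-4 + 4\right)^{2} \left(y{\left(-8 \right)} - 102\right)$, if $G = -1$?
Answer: $0$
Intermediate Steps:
$y{\left(t \right)} = 4 + t \left(- \frac{1}{5} - \frac{2}{t}\right)$ ($y{\left(t \right)} = 4 + \left(- \frac{2}{t} - \frac{1}{5}\right) t = 4 + \left(- \frac{1}{5} - \frac{2}{t}\right) t = 4 + t \left(- \frac{1}{5} - \frac{2}{t}\right)$)
$\left(-4 + 4\right)^{2} \left(y{\left(-8 \right)} - 102\right) = \left(-4 + 4\right)^{2} \left(\left(2 - - \frac{8}{5}\right) - 102\right) = 0^{2} \left(\left(2 + \frac{8}{5}\right) - 102\right) = 0 \left(\frac{18}{5} - 102\right) = 0 \left(- \frac{492}{5}\right) = 0$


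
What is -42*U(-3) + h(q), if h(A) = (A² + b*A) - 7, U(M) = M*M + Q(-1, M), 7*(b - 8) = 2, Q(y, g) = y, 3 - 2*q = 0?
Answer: -9193/28 ≈ -328.32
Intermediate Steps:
q = 3/2 (q = 3/2 - ½*0 = 3/2 + 0 = 3/2 ≈ 1.5000)
b = 58/7 (b = 8 + (⅐)*2 = 8 + 2/7 = 58/7 ≈ 8.2857)
U(M) = -1 + M² (U(M) = M*M - 1 = M² - 1 = -1 + M²)
h(A) = -7 + A² + 58*A/7 (h(A) = (A² + 58*A/7) - 7 = -7 + A² + 58*A/7)
-42*U(-3) + h(q) = -42*(-1 + (-3)²) + (-7 + (3/2)² + (58/7)*(3/2)) = -42*(-1 + 9) + (-7 + 9/4 + 87/7) = -42*8 + 215/28 = -336 + 215/28 = -9193/28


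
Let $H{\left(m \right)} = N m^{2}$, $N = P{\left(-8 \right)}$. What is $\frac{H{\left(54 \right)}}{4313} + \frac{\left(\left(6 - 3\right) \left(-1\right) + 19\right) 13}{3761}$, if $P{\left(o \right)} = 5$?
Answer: $\frac{55732484}{16221193} \approx 3.4358$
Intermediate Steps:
$N = 5$
$H{\left(m \right)} = 5 m^{2}$
$\frac{H{\left(54 \right)}}{4313} + \frac{\left(\left(6 - 3\right) \left(-1\right) + 19\right) 13}{3761} = \frac{5 \cdot 54^{2}}{4313} + \frac{\left(\left(6 - 3\right) \left(-1\right) + 19\right) 13}{3761} = 5 \cdot 2916 \cdot \frac{1}{4313} + \left(3 \left(-1\right) + 19\right) 13 \cdot \frac{1}{3761} = 14580 \cdot \frac{1}{4313} + \left(-3 + 19\right) 13 \cdot \frac{1}{3761} = \frac{14580}{4313} + 16 \cdot 13 \cdot \frac{1}{3761} = \frac{14580}{4313} + 208 \cdot \frac{1}{3761} = \frac{14580}{4313} + \frac{208}{3761} = \frac{55732484}{16221193}$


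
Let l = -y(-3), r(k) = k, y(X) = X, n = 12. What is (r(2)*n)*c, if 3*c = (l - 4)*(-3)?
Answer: 24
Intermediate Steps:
l = 3 (l = -1*(-3) = 3)
c = 1 (c = ((3 - 4)*(-3))/3 = (-1*(-3))/3 = (⅓)*3 = 1)
(r(2)*n)*c = (2*12)*1 = 24*1 = 24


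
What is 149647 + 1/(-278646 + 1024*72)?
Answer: 30665363945/204918 ≈ 1.4965e+5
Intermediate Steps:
149647 + 1/(-278646 + 1024*72) = 149647 + 1/(-278646 + 73728) = 149647 + 1/(-204918) = 149647 - 1/204918 = 30665363945/204918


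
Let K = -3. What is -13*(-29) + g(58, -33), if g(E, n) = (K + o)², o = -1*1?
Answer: 393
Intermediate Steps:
o = -1
g(E, n) = 16 (g(E, n) = (-3 - 1)² = (-4)² = 16)
-13*(-29) + g(58, -33) = -13*(-29) + 16 = 377 + 16 = 393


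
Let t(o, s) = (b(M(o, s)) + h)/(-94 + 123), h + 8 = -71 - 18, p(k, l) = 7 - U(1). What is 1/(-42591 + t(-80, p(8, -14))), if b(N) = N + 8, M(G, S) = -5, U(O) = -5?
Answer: -29/1235233 ≈ -2.3477e-5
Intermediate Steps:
p(k, l) = 12 (p(k, l) = 7 - 1*(-5) = 7 + 5 = 12)
b(N) = 8 + N
h = -97 (h = -8 + (-71 - 18) = -8 - 89 = -97)
t(o, s) = -94/29 (t(o, s) = ((8 - 5) - 97)/(-94 + 123) = (3 - 97)/29 = -94*1/29 = -94/29)
1/(-42591 + t(-80, p(8, -14))) = 1/(-42591 - 94/29) = 1/(-1235233/29) = -29/1235233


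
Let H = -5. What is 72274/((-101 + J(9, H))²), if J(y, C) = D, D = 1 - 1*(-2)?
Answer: 36137/4802 ≈ 7.5254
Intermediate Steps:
D = 3 (D = 1 + 2 = 3)
J(y, C) = 3
72274/((-101 + J(9, H))²) = 72274/((-101 + 3)²) = 72274/((-98)²) = 72274/9604 = 72274*(1/9604) = 36137/4802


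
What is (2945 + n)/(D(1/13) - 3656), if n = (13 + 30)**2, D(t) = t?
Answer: -62322/47527 ≈ -1.3113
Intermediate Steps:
n = 1849 (n = 43**2 = 1849)
(2945 + n)/(D(1/13) - 3656) = (2945 + 1849)/(1/13 - 3656) = 4794/(1/13 - 3656) = 4794/(-47527/13) = 4794*(-13/47527) = -62322/47527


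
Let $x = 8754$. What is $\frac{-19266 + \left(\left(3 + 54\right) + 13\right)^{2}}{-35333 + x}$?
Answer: $\frac{14366}{26579} \approx 0.5405$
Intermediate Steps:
$\frac{-19266 + \left(\left(3 + 54\right) + 13\right)^{2}}{-35333 + x} = \frac{-19266 + \left(\left(3 + 54\right) + 13\right)^{2}}{-35333 + 8754} = \frac{-19266 + \left(57 + 13\right)^{2}}{-26579} = \left(-19266 + 70^{2}\right) \left(- \frac{1}{26579}\right) = \left(-19266 + 4900\right) \left(- \frac{1}{26579}\right) = \left(-14366\right) \left(- \frac{1}{26579}\right) = \frac{14366}{26579}$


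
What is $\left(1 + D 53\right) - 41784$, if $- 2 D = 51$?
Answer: $- \frac{86269}{2} \approx -43135.0$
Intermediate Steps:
$D = - \frac{51}{2}$ ($D = \left(- \frac{1}{2}\right) 51 = - \frac{51}{2} \approx -25.5$)
$\left(1 + D 53\right) - 41784 = \left(1 - \frac{2703}{2}\right) - 41784 = - \frac{2701}{2} - 41784 = - \frac{86269}{2}$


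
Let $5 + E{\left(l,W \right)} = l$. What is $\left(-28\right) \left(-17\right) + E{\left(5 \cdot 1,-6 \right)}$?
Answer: $476$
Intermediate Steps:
$E{\left(l,W \right)} = -5 + l$
$\left(-28\right) \left(-17\right) + E{\left(5 \cdot 1,-6 \right)} = \left(-28\right) \left(-17\right) + \left(-5 + 5 \cdot 1\right) = 476 + \left(-5 + 5\right) = 476 + 0 = 476$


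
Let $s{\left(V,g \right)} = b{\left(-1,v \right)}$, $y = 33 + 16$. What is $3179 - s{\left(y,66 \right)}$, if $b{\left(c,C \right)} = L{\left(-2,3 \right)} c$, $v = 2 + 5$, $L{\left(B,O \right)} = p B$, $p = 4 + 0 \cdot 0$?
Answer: $3171$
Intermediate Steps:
$y = 49$
$p = 4$ ($p = 4 + 0 = 4$)
$L{\left(B,O \right)} = 4 B$
$v = 7$
$b{\left(c,C \right)} = - 8 c$ ($b{\left(c,C \right)} = 4 \left(-2\right) c = - 8 c$)
$s{\left(V,g \right)} = 8$ ($s{\left(V,g \right)} = \left(-8\right) \left(-1\right) = 8$)
$3179 - s{\left(y,66 \right)} = 3179 - 8 = 3171$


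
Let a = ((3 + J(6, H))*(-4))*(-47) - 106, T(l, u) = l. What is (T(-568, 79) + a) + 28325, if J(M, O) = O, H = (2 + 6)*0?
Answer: 28215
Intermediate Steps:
H = 0 (H = 8*0 = 0)
a = 458 (a = ((3 + 0)*(-4))*(-47) - 106 = (3*(-4))*(-47) - 106 = -12*(-47) - 106 = 564 - 106 = 458)
(T(-568, 79) + a) + 28325 = (-568 + 458) + 28325 = -110 + 28325 = 28215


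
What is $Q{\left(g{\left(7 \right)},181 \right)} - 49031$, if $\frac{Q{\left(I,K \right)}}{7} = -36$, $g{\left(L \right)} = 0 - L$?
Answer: $-49283$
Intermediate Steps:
$g{\left(L \right)} = - L$
$Q{\left(I,K \right)} = -252$ ($Q{\left(I,K \right)} = 7 \left(-36\right) = -252$)
$Q{\left(g{\left(7 \right)},181 \right)} - 49031 = -252 - 49031 = -49283$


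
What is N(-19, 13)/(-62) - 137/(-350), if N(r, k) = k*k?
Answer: -12664/5425 ≈ -2.3344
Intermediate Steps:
N(r, k) = k**2
N(-19, 13)/(-62) - 137/(-350) = 13**2/(-62) - 137/(-350) = 169*(-1/62) - 137*(-1/350) = -169/62 + 137/350 = -12664/5425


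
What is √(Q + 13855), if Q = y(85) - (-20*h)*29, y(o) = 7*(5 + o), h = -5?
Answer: √11585 ≈ 107.63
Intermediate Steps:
y(o) = 35 + 7*o
Q = -2270 (Q = (35 + 7*85) - (-20*(-5))*29 = (35 + 595) - 100*29 = 630 - 1*2900 = 630 - 2900 = -2270)
√(Q + 13855) = √(-2270 + 13855) = √11585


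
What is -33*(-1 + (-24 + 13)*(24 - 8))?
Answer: 5841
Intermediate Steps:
-33*(-1 + (-24 + 13)*(24 - 8)) = -33*(-1 - 11*16) = -33*(-1 - 176) = -33*(-177) = 5841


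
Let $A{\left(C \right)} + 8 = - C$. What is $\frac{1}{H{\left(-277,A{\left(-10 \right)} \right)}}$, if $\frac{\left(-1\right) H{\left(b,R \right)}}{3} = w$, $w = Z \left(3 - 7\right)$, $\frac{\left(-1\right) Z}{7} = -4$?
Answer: $\frac{1}{336} \approx 0.0029762$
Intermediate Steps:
$Z = 28$ ($Z = \left(-7\right) \left(-4\right) = 28$)
$A{\left(C \right)} = -8 - C$
$w = -112$ ($w = 28 \left(3 - 7\right) = 28 \left(-4\right) = -112$)
$H{\left(b,R \right)} = 336$ ($H{\left(b,R \right)} = \left(-3\right) \left(-112\right) = 336$)
$\frac{1}{H{\left(-277,A{\left(-10 \right)} \right)}} = \frac{1}{336}$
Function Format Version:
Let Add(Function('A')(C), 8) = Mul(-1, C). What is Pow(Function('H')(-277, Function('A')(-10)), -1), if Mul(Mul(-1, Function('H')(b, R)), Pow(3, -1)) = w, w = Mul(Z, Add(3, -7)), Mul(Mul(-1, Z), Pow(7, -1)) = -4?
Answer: Rational(1, 336) ≈ 0.0029762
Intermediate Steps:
Z = 28 (Z = Mul(-7, -4) = 28)
Function('A')(C) = Add(-8, Mul(-1, C))
w = -112 (w = Mul(28, Add(3, -7)) = Mul(28, -4) = -112)
Function('H')(b, R) = 336 (Function('H')(b, R) = Mul(-3, -112) = 336)
Pow(Function('H')(-277, Function('A')(-10)), -1) = Pow(336, -1) = Rational(1, 336)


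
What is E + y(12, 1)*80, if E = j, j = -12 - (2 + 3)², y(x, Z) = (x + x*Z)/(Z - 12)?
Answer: -2327/11 ≈ -211.55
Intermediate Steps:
y(x, Z) = (x + Z*x)/(-12 + Z)
j = -37 (j = -12 - 1*5² = -12 - 1*25 = -12 - 25 = -37)
E = -37
E + y(12, 1)*80 = -37 + (12*(1 + 1)/(-12 + 1))*80 = -37 + (12*2/(-11))*80 = -37 + (12*(-1/11)*2)*80 = -37 - 24/11*80 = -37 - 1920/11 = -2327/11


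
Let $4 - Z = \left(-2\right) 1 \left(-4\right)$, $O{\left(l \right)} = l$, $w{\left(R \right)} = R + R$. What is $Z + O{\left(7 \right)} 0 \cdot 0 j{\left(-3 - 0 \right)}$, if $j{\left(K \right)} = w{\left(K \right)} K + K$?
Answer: $-4$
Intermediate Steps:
$w{\left(R \right)} = 2 R$
$j{\left(K \right)} = K + 2 K^{2}$ ($j{\left(K \right)} = 2 K K + K = 2 K^{2} + K = K + 2 K^{2}$)
$Z = -4$ ($Z = 4 - \left(-2\right) 1 \left(-4\right) = 4 - \left(-2\right) \left(-4\right) = 4 - 8 = -4$)
$Z + O{\left(7 \right)} 0 \cdot 0 j{\left(-3 - 0 \right)} = -4 + 7 \cdot 0 \cdot 0 \left(-3 - 0\right) \left(1 + 2 \left(-3 - 0\right)\right) = -4 + 7 \cdot 0 \left(-3 + 0\right) \left(1 + 2 \left(-3 + 0\right)\right) = -4 + 7 \cdot 0 \left(- 3 \left(1 + 2 \left(-3\right)\right)\right) = -4 + 7 \cdot 0 \left(- 3 \left(1 - 6\right)\right) = -4 + 7 \cdot 0 \left(\left(-3\right) \left(-5\right)\right) = -4 + 7 \cdot 0 \cdot 15 = -4 + 7 \cdot 0 = -4 + 0 = -4$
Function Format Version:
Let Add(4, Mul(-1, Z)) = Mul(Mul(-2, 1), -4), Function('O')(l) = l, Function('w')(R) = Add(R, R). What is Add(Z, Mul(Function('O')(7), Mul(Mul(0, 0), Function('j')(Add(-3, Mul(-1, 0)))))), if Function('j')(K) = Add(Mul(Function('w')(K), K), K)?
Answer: -4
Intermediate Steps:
Function('w')(R) = Mul(2, R)
Function('j')(K) = Add(K, Mul(2, Pow(K, 2))) (Function('j')(K) = Add(Mul(Mul(2, K), K), K) = Add(Mul(2, Pow(K, 2)), K) = Add(K, Mul(2, Pow(K, 2))))
Z = -4 (Z = Add(4, Mul(-1, Mul(Mul(-2, 1), -4))) = Add(4, Mul(-1, Mul(-2, -4))) = Add(4, Mul(-1, 8)) = Add(4, -8) = -4)
Add(Z, Mul(Function('O')(7), Mul(Mul(0, 0), Function('j')(Add(-3, Mul(-1, 0)))))) = Add(-4, Mul(7, Mul(Mul(0, 0), Mul(Add(-3, Mul(-1, 0)), Add(1, Mul(2, Add(-3, Mul(-1, 0)))))))) = Add(-4, Mul(7, Mul(0, Mul(Add(-3, 0), Add(1, Mul(2, Add(-3, 0))))))) = Add(-4, Mul(7, Mul(0, Mul(-3, Add(1, Mul(2, -3)))))) = Add(-4, Mul(7, Mul(0, Mul(-3, Add(1, -6))))) = Add(-4, Mul(7, Mul(0, Mul(-3, -5)))) = Add(-4, Mul(7, Mul(0, 15))) = Add(-4, Mul(7, 0)) = Add(-4, 0) = -4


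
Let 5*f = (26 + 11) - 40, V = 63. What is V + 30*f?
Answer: 45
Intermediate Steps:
f = -3/5 (f = ((26 + 11) - 40)/5 = (37 - 40)/5 = (1/5)*(-3) = -3/5 ≈ -0.60000)
V + 30*f = 63 + 30*(-3/5) = 63 - 18 = 45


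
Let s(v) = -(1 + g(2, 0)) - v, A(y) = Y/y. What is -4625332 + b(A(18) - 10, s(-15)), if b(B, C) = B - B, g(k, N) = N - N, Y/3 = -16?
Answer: -4625332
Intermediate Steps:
Y = -48 (Y = 3*(-16) = -48)
g(k, N) = 0
A(y) = -48/y
s(v) = -1 - v (s(v) = -(1 + 0) - v = -1*1 - v = -1 - v)
b(B, C) = 0
-4625332 + b(A(18) - 10, s(-15)) = -4625332 + 0 = -4625332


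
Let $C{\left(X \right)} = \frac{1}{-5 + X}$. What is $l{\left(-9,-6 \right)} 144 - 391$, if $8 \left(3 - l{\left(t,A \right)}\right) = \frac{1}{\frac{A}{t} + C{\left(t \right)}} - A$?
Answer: $- \frac{2431}{25} \approx -97.24$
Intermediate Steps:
$l{\left(t,A \right)} = 3 - \frac{1}{8 \left(\frac{1}{-5 + t} + \frac{A}{t}\right)} + \frac{A}{8}$ ($l{\left(t,A \right)} = 3 - \frac{\frac{1}{\frac{A}{t} + \frac{1}{-5 + t}} - A}{8} = 3 - \frac{\frac{1}{\frac{1}{-5 + t} + \frac{A}{t}} - A}{8} = 3 + \left(- \frac{1}{8 \left(\frac{1}{-5 + t} + \frac{A}{t}\right)} + \frac{A}{8}\right) = 3 - \frac{1}{8 \left(\frac{1}{-5 + t} + \frac{A}{t}\right)} + \frac{A}{8}$)
$l{\left(-9,-6 \right)} 144 - 391 = \frac{24 \left(-9\right) - -54 + \left(-5 - 9\right) \left(\left(-6\right)^{2} - -9 + 24 \left(-6\right)\right)}{8 \left(-9 - 6 \left(-5 - 9\right)\right)} 144 - 391 = \frac{-216 + 54 - 14 \left(36 + 9 - 144\right)}{8 \left(-9 - -84\right)} 144 - 391 = \frac{-216 + 54 - -1386}{8 \left(-9 + 84\right)} 144 - 391 = \frac{-216 + 54 + 1386}{8 \cdot 75} \cdot 144 - 391 = \frac{1}{8} \cdot \frac{1}{75} \cdot 1224 \cdot 144 - 391 = \frac{51}{25} \cdot 144 - 391 = \frac{7344}{25} - 391 = - \frac{2431}{25}$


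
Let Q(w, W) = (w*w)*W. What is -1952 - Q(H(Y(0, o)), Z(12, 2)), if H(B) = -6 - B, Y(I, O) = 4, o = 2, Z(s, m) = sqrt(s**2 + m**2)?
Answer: -1952 - 200*sqrt(37) ≈ -3168.6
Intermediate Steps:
Z(s, m) = sqrt(m**2 + s**2)
Q(w, W) = W*w**2 (Q(w, W) = w**2*W = W*w**2)
-1952 - Q(H(Y(0, o)), Z(12, 2)) = -1952 - sqrt(2**2 + 12**2)*(-6 - 1*4)**2 = -1952 - sqrt(4 + 144)*(-6 - 4)**2 = -1952 - sqrt(148)*(-10)**2 = -1952 - 2*sqrt(37)*100 = -1952 - 200*sqrt(37)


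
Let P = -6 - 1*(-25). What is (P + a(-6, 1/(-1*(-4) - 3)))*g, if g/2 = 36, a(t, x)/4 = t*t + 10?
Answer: 14616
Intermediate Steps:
a(t, x) = 40 + 4*t² (a(t, x) = 4*(t*t + 10) = 4*(t² + 10) = 4*(10 + t²) = 40 + 4*t²)
P = 19 (P = -6 + 25 = 19)
g = 72 (g = 2*36 = 72)
(P + a(-6, 1/(-1*(-4) - 3)))*g = (19 + (40 + 4*(-6)²))*72 = (19 + (40 + 4*36))*72 = (19 + (40 + 144))*72 = (19 + 184)*72 = 203*72 = 14616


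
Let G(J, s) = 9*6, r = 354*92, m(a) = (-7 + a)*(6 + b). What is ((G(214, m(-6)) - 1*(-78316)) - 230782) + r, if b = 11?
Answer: -119844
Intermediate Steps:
m(a) = -119 + 17*a (m(a) = (-7 + a)*(6 + 11) = (-7 + a)*17 = -119 + 17*a)
r = 32568
G(J, s) = 54
((G(214, m(-6)) - 1*(-78316)) - 230782) + r = ((54 - 1*(-78316)) - 230782) + 32568 = ((54 + 78316) - 230782) + 32568 = (78370 - 230782) + 32568 = -152412 + 32568 = -119844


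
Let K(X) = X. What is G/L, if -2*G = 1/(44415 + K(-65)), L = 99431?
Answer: -1/8819529700 ≈ -1.1338e-10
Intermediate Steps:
G = -1/88700 (G = -1/(2*(44415 - 65)) = -1/2/44350 = -1/2*1/44350 = -1/88700 ≈ -1.1274e-5)
G/L = -1/88700/99431 = -1/88700*1/99431 = -1/8819529700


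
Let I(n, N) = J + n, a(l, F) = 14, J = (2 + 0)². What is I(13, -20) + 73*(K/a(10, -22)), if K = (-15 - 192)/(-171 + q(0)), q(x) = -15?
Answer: 19793/868 ≈ 22.803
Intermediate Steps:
J = 4 (J = 2² = 4)
K = 69/62 (K = (-15 - 192)/(-171 - 15) = -207/(-186) = -207*(-1/186) = 69/62 ≈ 1.1129)
I(n, N) = 4 + n
I(13, -20) + 73*(K/a(10, -22)) = (4 + 13) + 73*((69/62)/14) = 17 + 73*((69/62)*(1/14)) = 17 + 73*(69/868) = 17 + 5037/868 = 19793/868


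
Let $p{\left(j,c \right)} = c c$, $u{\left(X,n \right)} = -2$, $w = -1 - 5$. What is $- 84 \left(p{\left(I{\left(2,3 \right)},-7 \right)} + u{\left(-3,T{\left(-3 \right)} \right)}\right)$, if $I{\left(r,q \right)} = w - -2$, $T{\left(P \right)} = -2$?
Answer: $-3948$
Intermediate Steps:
$w = -6$
$I{\left(r,q \right)} = -4$ ($I{\left(r,q \right)} = -6 - -2 = -6 + 2 = -4$)
$p{\left(j,c \right)} = c^{2}$
$- 84 \left(p{\left(I{\left(2,3 \right)},-7 \right)} + u{\left(-3,T{\left(-3 \right)} \right)}\right) = - 84 \left(\left(-7\right)^{2} - 2\right) = - 84 \left(49 - 2\right) = \left(-84\right) 47 = -3948$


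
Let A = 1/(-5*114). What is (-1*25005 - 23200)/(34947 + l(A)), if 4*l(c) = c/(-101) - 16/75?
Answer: -55503237000/40237914397 ≈ -1.3794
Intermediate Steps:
A = -1/570 (A = 1/(-1*570) = 1/(-570) = -1/570 ≈ -0.0017544)
l(c) = -4/75 - c/404 (l(c) = (c/(-101) - 16/75)/4 = (c*(-1/101) - 16*1/75)/4 = (-c/101 - 16/75)/4 = (-16/75 - c/101)/4 = -4/75 - c/404)
(-1*25005 - 23200)/(34947 + l(A)) = (-1*25005 - 23200)/(34947 + (-4/75 - 1/404*(-1/570))) = (-25005 - 23200)/(34947 + (-4/75 + 1/230280)) = -48205/(34947 - 61403/1151400) = -48205/40237914397/1151400 = -48205*1151400/40237914397 = -55503237000/40237914397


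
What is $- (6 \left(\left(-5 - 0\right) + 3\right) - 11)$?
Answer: $23$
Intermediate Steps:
$- (6 \left(\left(-5 - 0\right) + 3\right) - 11) = - (6 \left(\left(-5 + 0\right) + 3\right) - 11) = - (6 \left(-5 + 3\right) - 11) = - (6 \left(-2\right) - 11) = - (-12 - 11) = \left(-1\right) \left(-23\right) = 23$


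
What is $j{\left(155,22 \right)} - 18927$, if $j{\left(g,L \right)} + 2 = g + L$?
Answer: $-18752$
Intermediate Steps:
$j{\left(g,L \right)} = -2 + L + g$ ($j{\left(g,L \right)} = -2 + \left(g + L\right) = -2 + \left(L + g\right) = -2 + L + g$)
$j{\left(155,22 \right)} - 18927 = \left(-2 + 22 + 155\right) - 18927 = 175 - 18927 = -18752$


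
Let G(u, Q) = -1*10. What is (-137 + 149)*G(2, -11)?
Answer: -120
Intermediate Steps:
G(u, Q) = -10
(-137 + 149)*G(2, -11) = (-137 + 149)*(-10) = 12*(-10) = -120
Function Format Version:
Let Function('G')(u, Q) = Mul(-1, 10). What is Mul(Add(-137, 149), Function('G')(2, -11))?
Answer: -120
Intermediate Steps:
Function('G')(u, Q) = -10
Mul(Add(-137, 149), Function('G')(2, -11)) = Mul(Add(-137, 149), -10) = Mul(12, -10) = -120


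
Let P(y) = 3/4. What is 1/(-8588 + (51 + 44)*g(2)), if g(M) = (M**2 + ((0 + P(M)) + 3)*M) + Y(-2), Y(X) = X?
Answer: -2/15371 ≈ -0.00013012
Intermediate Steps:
P(y) = 3/4 (P(y) = 3*(1/4) = 3/4)
g(M) = -2 + M**2 + 15*M/4 (g(M) = (M**2 + ((0 + 3/4) + 3)*M) - 2 = (M**2 + (3/4 + 3)*M) - 2 = (M**2 + 15*M/4) - 2 = -2 + M**2 + 15*M/4)
1/(-8588 + (51 + 44)*g(2)) = 1/(-8588 + (51 + 44)*(-2 + 2**2 + (15/4)*2)) = 1/(-8588 + 95*(-2 + 4 + 15/2)) = 1/(-8588 + 95*(19/2)) = 1/(-8588 + 1805/2) = 1/(-15371/2) = -2/15371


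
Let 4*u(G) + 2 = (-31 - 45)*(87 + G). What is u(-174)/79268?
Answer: 3305/158536 ≈ 0.020847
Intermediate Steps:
u(G) = -3307/2 - 19*G (u(G) = -½ + ((-31 - 45)*(87 + G))/4 = -½ + (-76*(87 + G))/4 = -½ + (-6612 - 76*G)/4 = -½ + (-1653 - 19*G) = -3307/2 - 19*G)
u(-174)/79268 = (-3307/2 - 19*(-174))/79268 = (-3307/2 + 3306)*(1/79268) = (3305/2)*(1/79268) = 3305/158536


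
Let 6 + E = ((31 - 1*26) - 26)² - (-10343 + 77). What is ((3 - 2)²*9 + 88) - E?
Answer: -10604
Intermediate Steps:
E = 10701 (E = -6 + (((31 - 1*26) - 26)² - (-10343 + 77)) = -6 + (((31 - 26) - 26)² - 1*(-10266)) = -6 + ((5 - 26)² + 10266) = -6 + ((-21)² + 10266) = -6 + (441 + 10266) = -6 + 10707 = 10701)
((3 - 2)²*9 + 88) - E = ((3 - 2)²*9 + 88) - 1*10701 = (1²*9 + 88) - 10701 = (1*9 + 88) - 10701 = (9 + 88) - 10701 = 97 - 10701 = -10604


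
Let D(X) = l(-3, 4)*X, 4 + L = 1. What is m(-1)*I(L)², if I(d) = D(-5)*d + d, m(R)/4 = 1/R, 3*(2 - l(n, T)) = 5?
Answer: -16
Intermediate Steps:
L = -3 (L = -4 + 1 = -3)
l(n, T) = ⅓ (l(n, T) = 2 - ⅓*5 = 2 - 5/3 = ⅓)
D(X) = X/3
m(R) = 4/R
I(d) = -2*d/3 (I(d) = ((⅓)*(-5))*d + d = -5*d/3 + d = -2*d/3)
m(-1)*I(L)² = (4/(-1))*(-⅔*(-3))² = (4*(-1))*2² = -4*4 = -16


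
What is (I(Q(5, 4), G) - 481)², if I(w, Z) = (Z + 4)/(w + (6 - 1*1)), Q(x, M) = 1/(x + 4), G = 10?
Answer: 121000000/529 ≈ 2.2873e+5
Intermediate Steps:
Q(x, M) = 1/(4 + x)
I(w, Z) = (4 + Z)/(5 + w) (I(w, Z) = (4 + Z)/(w + (6 - 1)) = (4 + Z)/(w + 5) = (4 + Z)/(5 + w))
(I(Q(5, 4), G) - 481)² = ((4 + 10)/(5 + 1/(4 + 5)) - 481)² = (14/(5 + 1/9) - 481)² = (14/(5 + ⅑) - 481)² = (14/(46/9) - 481)² = ((9/46)*14 - 481)² = (63/23 - 481)² = (-11000/23)² = 121000000/529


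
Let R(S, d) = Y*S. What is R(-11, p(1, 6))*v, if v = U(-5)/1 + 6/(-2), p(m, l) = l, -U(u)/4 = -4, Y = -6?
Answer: 858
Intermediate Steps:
U(u) = 16 (U(u) = -4*(-4) = 16)
R(S, d) = -6*S
v = 13 (v = 16/1 + 6/(-2) = 16*1 + 6*(-1/2) = 16 - 3 = 13)
R(-11, p(1, 6))*v = -6*(-11)*13 = 66*13 = 858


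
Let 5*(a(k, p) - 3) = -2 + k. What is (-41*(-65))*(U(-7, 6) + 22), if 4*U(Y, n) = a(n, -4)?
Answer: 244647/4 ≈ 61162.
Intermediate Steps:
a(k, p) = 13/5 + k/5 (a(k, p) = 3 + (-2 + k)/5 = 3 + (-⅖ + k/5) = 13/5 + k/5)
U(Y, n) = 13/20 + n/20 (U(Y, n) = (13/5 + n/5)/4 = 13/20 + n/20)
(-41*(-65))*(U(-7, 6) + 22) = (-41*(-65))*((13/20 + (1/20)*6) + 22) = 2665*((13/20 + 3/10) + 22) = 2665*(19/20 + 22) = 2665*(459/20) = 244647/4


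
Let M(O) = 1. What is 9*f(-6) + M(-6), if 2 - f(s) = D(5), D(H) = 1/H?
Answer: 86/5 ≈ 17.200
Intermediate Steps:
f(s) = 9/5 (f(s) = 2 - 1/5 = 9/5)
9*f(-6) + M(-6) = 9*(9/5) + 1 = 81/5 + 1 = 86/5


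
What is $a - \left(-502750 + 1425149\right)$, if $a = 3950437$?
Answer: $3028038$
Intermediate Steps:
$a - \left(-502750 + 1425149\right) = 3950437 - \left(-502750 + 1425149\right) = 3950437 - 922399 = 3028038$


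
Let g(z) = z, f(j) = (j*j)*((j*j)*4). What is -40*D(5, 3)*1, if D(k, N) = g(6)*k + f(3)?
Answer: -14160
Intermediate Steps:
f(j) = 4*j⁴ (f(j) = j²*(j²*4) = j²*(4*j²) = 4*j⁴)
D(k, N) = 324 + 6*k (D(k, N) = 6*k + 4*3⁴ = 6*k + 4*81 = 6*k + 324 = 324 + 6*k)
-40*D(5, 3)*1 = -40*(324 + 6*5)*1 = -40*(324 + 30)*1 = -40*354*1 = -14160*1 = -14160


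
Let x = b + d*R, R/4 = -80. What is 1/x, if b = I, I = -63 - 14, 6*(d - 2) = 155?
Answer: -3/26951 ≈ -0.00011131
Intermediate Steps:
R = -320 (R = 4*(-80) = -320)
d = 167/6 (d = 2 + (1/6)*155 = 2 + 155/6 = 167/6 ≈ 27.833)
I = -77
b = -77
x = -26951/3 (x = -77 + (167/6)*(-320) = -77 - 26720/3 = -26951/3 ≈ -8983.7)
1/x = 1/(-26951/3) = -3/26951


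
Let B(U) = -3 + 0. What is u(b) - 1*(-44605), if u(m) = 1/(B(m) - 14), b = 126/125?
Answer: 758284/17 ≈ 44605.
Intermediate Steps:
B(U) = -3
b = 126/125 (b = 126*(1/125) = 126/125 ≈ 1.0080)
u(m) = -1/17 (u(m) = 1/(-3 - 14) = 1/(-17) = -1/17)
u(b) - 1*(-44605) = -1/17 - 1*(-44605) = -1/17 + 44605 = 758284/17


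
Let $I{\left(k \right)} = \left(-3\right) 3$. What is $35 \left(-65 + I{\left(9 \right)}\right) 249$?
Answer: $-644910$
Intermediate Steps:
$I{\left(k \right)} = -9$
$35 \left(-65 + I{\left(9 \right)}\right) 249 = 35 \left(-65 - 9\right) 249 = 35 \left(-74\right) 249 = \left(-2590\right) 249 = -644910$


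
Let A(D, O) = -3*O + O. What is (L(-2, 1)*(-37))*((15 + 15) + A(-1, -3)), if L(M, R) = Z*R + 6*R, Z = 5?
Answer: -14652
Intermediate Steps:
A(D, O) = -2*O
L(M, R) = 11*R (L(M, R) = 5*R + 6*R = 11*R)
(L(-2, 1)*(-37))*((15 + 15) + A(-1, -3)) = ((11*1)*(-37))*((15 + 15) - 2*(-3)) = (11*(-37))*(30 + 6) = -407*36 = -14652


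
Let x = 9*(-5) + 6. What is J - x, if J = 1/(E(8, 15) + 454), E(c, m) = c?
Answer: 18019/462 ≈ 39.002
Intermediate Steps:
x = -39 (x = -45 + 6 = -39)
J = 1/462 (J = 1/(8 + 454) = 1/462 ≈ 0.0021645)
J - x = 1/462 - 1*(-39) = 1/462 + 39 = 18019/462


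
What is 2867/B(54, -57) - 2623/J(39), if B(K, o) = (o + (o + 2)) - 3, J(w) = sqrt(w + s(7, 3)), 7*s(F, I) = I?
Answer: -2867/115 - 2623*sqrt(483)/138 ≈ -442.66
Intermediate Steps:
s(F, I) = I/7
J(w) = sqrt(3/7 + w) (J(w) = sqrt(w + (1/7)*3) = sqrt(w + 3/7) = sqrt(3/7 + w))
B(K, o) = -1 + 2*o (B(K, o) = (o + (2 + o)) - 3 = (2 + 2*o) - 3 = -1 + 2*o)
2867/B(54, -57) - 2623/J(39) = 2867/(-1 + 2*(-57)) - 2623*7/sqrt(21 + 49*39) = 2867/(-1 - 114) - 2623*7/sqrt(21 + 1911) = 2867/(-115) - 2623*sqrt(483)/138 = 2867*(-1/115) - 2623*sqrt(483)/138 = -2867/115 - 2623*sqrt(483)/138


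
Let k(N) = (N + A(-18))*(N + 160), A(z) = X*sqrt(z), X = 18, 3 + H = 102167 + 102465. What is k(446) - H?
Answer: 65647 + 32724*I*sqrt(2) ≈ 65647.0 + 46279.0*I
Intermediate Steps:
H = 204629 (H = -3 + (102167 + 102465) = -3 + 204632 = 204629)
A(z) = 18*sqrt(z)
k(N) = (160 + N)*(N + 54*I*sqrt(2)) (k(N) = (N + 18*sqrt(-18))*(N + 160) = (N + 18*(3*I*sqrt(2)))*(160 + N) = (N + 54*I*sqrt(2))*(160 + N) = (160 + N)*(N + 54*I*sqrt(2)))
k(446) - H = (446**2 + 160*446 + 8640*I*sqrt(2) + 54*I*446*sqrt(2)) - 1*204629 = (198916 + 71360 + 8640*I*sqrt(2) + 24084*I*sqrt(2)) - 204629 = (270276 + 32724*I*sqrt(2)) - 204629 = 65647 + 32724*I*sqrt(2)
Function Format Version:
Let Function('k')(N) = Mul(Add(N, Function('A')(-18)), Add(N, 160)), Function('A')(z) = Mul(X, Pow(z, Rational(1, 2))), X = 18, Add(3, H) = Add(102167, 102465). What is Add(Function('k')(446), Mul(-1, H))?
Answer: Add(65647, Mul(32724, I, Pow(2, Rational(1, 2)))) ≈ Add(65647., Mul(46279., I))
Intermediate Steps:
H = 204629 (H = Add(-3, Add(102167, 102465)) = Add(-3, 204632) = 204629)
Function('A')(z) = Mul(18, Pow(z, Rational(1, 2)))
Function('k')(N) = Mul(Add(160, N), Add(N, Mul(54, I, Pow(2, Rational(1, 2))))) (Function('k')(N) = Mul(Add(N, Mul(18, Pow(-18, Rational(1, 2)))), Add(N, 160)) = Mul(Add(N, Mul(18, Mul(3, I, Pow(2, Rational(1, 2))))), Add(160, N)) = Mul(Add(N, Mul(54, I, Pow(2, Rational(1, 2)))), Add(160, N)) = Mul(Add(160, N), Add(N, Mul(54, I, Pow(2, Rational(1, 2))))))
Add(Function('k')(446), Mul(-1, H)) = Add(Add(Pow(446, 2), Mul(160, 446), Mul(8640, I, Pow(2, Rational(1, 2))), Mul(54, I, 446, Pow(2, Rational(1, 2)))), Mul(-1, 204629)) = Add(Add(198916, 71360, Mul(8640, I, Pow(2, Rational(1, 2))), Mul(24084, I, Pow(2, Rational(1, 2)))), -204629) = Add(Add(270276, Mul(32724, I, Pow(2, Rational(1, 2)))), -204629) = Add(65647, Mul(32724, I, Pow(2, Rational(1, 2))))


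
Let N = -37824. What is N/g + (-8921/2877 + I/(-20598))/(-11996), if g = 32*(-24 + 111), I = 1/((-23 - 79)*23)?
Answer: -219026208293657215/16121525099078448 ≈ -13.586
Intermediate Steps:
I = -1/2346 (I = 1/(-102*23) = 1/(-2346) = -1/2346 ≈ -0.00042626)
g = 2784 (g = 32*87 = 2784)
N/g + (-8921/2877 + I/(-20598))/(-11996) = -37824/2784 + (-8921/2877 - 1/2346/(-20598))/(-11996) = -37824*1/2784 + (-8921*1/2877 - 1/2346*(-1/20598))*(-1/11996) = -394/29 + (-8921/2877 + 1/48322908)*(-1/11996) = -394/29 - 143696219797/46341668772*(-1/11996) = -394/29 + 143696219797/555914658588912 = -219026208293657215/16121525099078448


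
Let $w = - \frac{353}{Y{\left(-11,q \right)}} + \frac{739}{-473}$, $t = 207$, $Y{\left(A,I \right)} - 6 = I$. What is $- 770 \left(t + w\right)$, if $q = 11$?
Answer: $- \frac{103946850}{731} \approx -1.422 \cdot 10^{5}$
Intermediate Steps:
$Y{\left(A,I \right)} = 6 + I$
$w = - \frac{179532}{8041}$ ($w = - \frac{353}{6 + 11} + \frac{739}{-473} = - \frac{353}{17} + 739 \left(- \frac{1}{473}\right) = \left(-353\right) \frac{1}{17} - \frac{739}{473} = - \frac{353}{17} - \frac{739}{473} = - \frac{179532}{8041} \approx -22.327$)
$- 770 \left(t + w\right) = - 770 \left(207 - \frac{179532}{8041}\right) = \left(-770\right) \frac{1484955}{8041} = - \frac{103946850}{731}$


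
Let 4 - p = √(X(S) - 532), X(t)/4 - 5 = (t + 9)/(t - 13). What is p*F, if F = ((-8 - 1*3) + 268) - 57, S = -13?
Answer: 800 - 400*I*√21606/13 ≈ 800.0 - 4522.8*I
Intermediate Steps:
X(t) = 20 + 4*(9 + t)/(-13 + t) (X(t) = 20 + 4*((t + 9)/(t - 13)) = 20 + 4*((9 + t)/(-13 + t)) = 20 + 4*(9 + t)/(-13 + t))
p = 4 - 2*I*√21606/13 (p = 4 - √(8*(-28 + 3*(-13))/(-13 - 13) - 532) = 4 - √(8*(-28 - 39)/(-26) - 532) = 4 - √(8*(-1/26)*(-67) - 532) = 4 - √(268/13 - 532) = 4 - √(-6648/13) = 4 - 2*I*√21606/13 ≈ 4.0 - 22.614*I)
F = 200 (F = ((-8 - 3) + 268) - 57 = (-11 + 268) - 57 = 257 - 57 = 200)
p*F = (4 - 2*I*√21606/13)*200 = 800 - 400*I*√21606/13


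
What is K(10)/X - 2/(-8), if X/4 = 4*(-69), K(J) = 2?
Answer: 137/552 ≈ 0.24819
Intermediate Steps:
X = -1104 (X = 4*(4*(-69)) = 4*(-276) = -1104)
K(10)/X - 2/(-8) = 2/(-1104) - 2/(-8) = 2*(-1/1104) - 2*(-⅛) = -1/552 + ¼ = 137/552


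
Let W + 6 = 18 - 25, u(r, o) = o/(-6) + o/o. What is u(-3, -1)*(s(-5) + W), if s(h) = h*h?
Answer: 14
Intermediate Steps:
s(h) = h**2
u(r, o) = 1 - o/6 (u(r, o) = o*(-1/6) + 1 = -o/6 + 1 = 1 - o/6)
W = -13 (W = -6 + (18 - 25) = -6 - 7 = -13)
u(-3, -1)*(s(-5) + W) = (1 - 1/6*(-1))*((-5)**2 - 13) = (1 + 1/6)*(25 - 13) = (7/6)*12 = 14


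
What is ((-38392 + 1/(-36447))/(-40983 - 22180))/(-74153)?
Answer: -1399273225/170707759298733 ≈ -8.1969e-6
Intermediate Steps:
((-38392 + 1/(-36447))/(-40983 - 22180))/(-74153) = ((-38392 - 1/36447)/(-63163))*(-1/74153) = -1399273225/36447*(-1/63163)*(-1/74153) = (1399273225/2302101861)*(-1/74153) = -1399273225/170707759298733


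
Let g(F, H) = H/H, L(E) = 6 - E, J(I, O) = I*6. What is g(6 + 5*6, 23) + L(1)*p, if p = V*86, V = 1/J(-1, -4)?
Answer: -212/3 ≈ -70.667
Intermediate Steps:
J(I, O) = 6*I
V = -⅙ (V = 1/(6*(-1)) = 1/(-6) = -⅙ ≈ -0.16667)
g(F, H) = 1
p = -43/3 (p = -⅙*86 = -43/3 ≈ -14.333)
g(6 + 5*6, 23) + L(1)*p = 1 + (6 - 1*1)*(-43/3) = 1 + (6 - 1)*(-43/3) = 1 + 5*(-43/3) = 1 - 215/3 = -212/3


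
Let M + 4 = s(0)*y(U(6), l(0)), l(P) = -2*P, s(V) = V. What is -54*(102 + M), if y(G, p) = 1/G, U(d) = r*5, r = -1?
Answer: -5292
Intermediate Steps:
U(d) = -5 (U(d) = -1*5 = -5)
M = -4 (M = -4 + 0/(-5) = -4 + 0*(-1/5) = -4 + 0 = -4)
-54*(102 + M) = -54*(102 - 4) = -54*98 = -5292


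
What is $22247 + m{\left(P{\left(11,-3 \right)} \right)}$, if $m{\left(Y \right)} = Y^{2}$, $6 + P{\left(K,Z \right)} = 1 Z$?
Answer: $22328$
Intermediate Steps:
$P{\left(K,Z \right)} = -6 + Z$ ($P{\left(K,Z \right)} = -6 + 1 Z = -6 + Z$)
$22247 + m{\left(P{\left(11,-3 \right)} \right)} = 22247 + \left(-6 - 3\right)^{2} = 22247 + \left(-9\right)^{2} = 22247 + 81 = 22328$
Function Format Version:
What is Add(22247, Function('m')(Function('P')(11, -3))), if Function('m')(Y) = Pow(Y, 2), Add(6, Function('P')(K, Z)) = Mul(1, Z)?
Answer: 22328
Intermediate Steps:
Function('P')(K, Z) = Add(-6, Z) (Function('P')(K, Z) = Add(-6, Mul(1, Z)) = Add(-6, Z))
Add(22247, Function('m')(Function('P')(11, -3))) = Add(22247, Pow(Add(-6, -3), 2)) = Add(22247, Pow(-9, 2)) = Add(22247, 81) = 22328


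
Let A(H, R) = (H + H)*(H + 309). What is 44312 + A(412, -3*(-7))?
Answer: 638416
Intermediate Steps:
A(H, R) = 2*H*(309 + H) (A(H, R) = (2*H)*(309 + H) = 2*H*(309 + H))
44312 + A(412, -3*(-7)) = 44312 + 2*412*(309 + 412) = 44312 + 2*412*721 = 44312 + 594104 = 638416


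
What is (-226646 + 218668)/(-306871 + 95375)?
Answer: 3989/105748 ≈ 0.037722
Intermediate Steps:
(-226646 + 218668)/(-306871 + 95375) = -7978/(-211496) = -7978*(-1/211496) = 3989/105748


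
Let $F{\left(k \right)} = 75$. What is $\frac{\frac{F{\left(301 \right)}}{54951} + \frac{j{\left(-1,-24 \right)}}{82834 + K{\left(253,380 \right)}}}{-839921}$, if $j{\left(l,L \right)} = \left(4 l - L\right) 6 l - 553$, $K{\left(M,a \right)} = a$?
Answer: $\frac{10246991}{1280233489683798} \approx 8.004 \cdot 10^{-9}$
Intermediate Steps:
$j{\left(l,L \right)} = -553 + l \left(- 6 L + 24 l\right)$ ($j{\left(l,L \right)} = \left(- L + 4 l\right) 6 l - 553 = \left(- 6 L + 24 l\right) l - 553 = l \left(- 6 L + 24 l\right) - 553 = -553 + l \left(- 6 L + 24 l\right)$)
$\frac{\frac{F{\left(301 \right)}}{54951} + \frac{j{\left(-1,-24 \right)}}{82834 + K{\left(253,380 \right)}}}{-839921} = \frac{\frac{75}{54951} + \frac{-553 + 24 \left(-1\right)^{2} - \left(-144\right) \left(-1\right)}{82834 + 380}}{-839921} = \left(75 \cdot \frac{1}{54951} + \frac{-553 + 24 \cdot 1 - 144}{83214}\right) \left(- \frac{1}{839921}\right) = \left(\frac{25}{18317} + \left(-553 + 24 - 144\right) \frac{1}{83214}\right) \left(- \frac{1}{839921}\right) = \left(\frac{25}{18317} - \frac{673}{83214}\right) \left(- \frac{1}{839921}\right) = \left(- \frac{10246991}{1524230838}\right) \left(- \frac{1}{839921}\right) = \frac{10246991}{1280233489683798}$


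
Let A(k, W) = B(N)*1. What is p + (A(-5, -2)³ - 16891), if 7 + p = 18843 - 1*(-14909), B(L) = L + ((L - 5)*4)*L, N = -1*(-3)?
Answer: 7593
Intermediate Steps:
N = 3
B(L) = L + L*(-20 + 4*L) (B(L) = L + ((-5 + L)*4)*L = L + (-20 + 4*L)*L = L + L*(-20 + 4*L))
p = 33745 (p = -7 + (18843 - 1*(-14909)) = -7 + (18843 + 14909) = -7 + 33752 = 33745)
A(k, W) = -21 (A(k, W) = (3*(-19 + 4*3))*1 = (3*(-19 + 12))*1 = (3*(-7))*1 = -21*1 = -21)
p + (A(-5, -2)³ - 16891) = 33745 + ((-21)³ - 16891) = 33745 + (-9261 - 16891) = 33745 - 26152 = 7593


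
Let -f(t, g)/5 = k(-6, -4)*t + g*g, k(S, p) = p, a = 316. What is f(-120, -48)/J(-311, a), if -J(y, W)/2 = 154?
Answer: 3480/77 ≈ 45.195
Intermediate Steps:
f(t, g) = -5*g² + 20*t (f(t, g) = -5*(-4*t + g*g) = -5*(-4*t + g²) = -5*(g² - 4*t) = -5*g² + 20*t)
J(y, W) = -308 (J(y, W) = -2*154 = -308)
f(-120, -48)/J(-311, a) = (-5*(-48)² + 20*(-120))/(-308) = (-5*2304 - 2400)*(-1/308) = (-11520 - 2400)*(-1/308) = -13920*(-1/308) = 3480/77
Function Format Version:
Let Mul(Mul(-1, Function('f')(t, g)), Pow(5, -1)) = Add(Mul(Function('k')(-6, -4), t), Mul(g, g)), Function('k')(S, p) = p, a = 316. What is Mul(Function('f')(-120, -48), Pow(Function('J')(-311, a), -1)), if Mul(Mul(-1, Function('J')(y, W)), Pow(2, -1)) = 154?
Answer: Rational(3480, 77) ≈ 45.195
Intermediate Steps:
Function('f')(t, g) = Add(Mul(-5, Pow(g, 2)), Mul(20, t)) (Function('f')(t, g) = Mul(-5, Add(Mul(-4, t), Mul(g, g))) = Mul(-5, Add(Mul(-4, t), Pow(g, 2))) = Mul(-5, Add(Pow(g, 2), Mul(-4, t))) = Add(Mul(-5, Pow(g, 2)), Mul(20, t)))
Function('J')(y, W) = -308 (Function('J')(y, W) = Mul(-2, 154) = -308)
Mul(Function('f')(-120, -48), Pow(Function('J')(-311, a), -1)) = Mul(Add(Mul(-5, Pow(-48, 2)), Mul(20, -120)), Pow(-308, -1)) = Mul(Add(Mul(-5, 2304), -2400), Rational(-1, 308)) = Mul(Add(-11520, -2400), Rational(-1, 308)) = Mul(-13920, Rational(-1, 308)) = Rational(3480, 77)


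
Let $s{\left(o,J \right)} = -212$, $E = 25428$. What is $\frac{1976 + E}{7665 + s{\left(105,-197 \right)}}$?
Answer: $\frac{27404}{7453} \approx 3.6769$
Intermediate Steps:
$\frac{1976 + E}{7665 + s{\left(105,-197 \right)}} = \frac{1976 + 25428}{7665 - 212} = \frac{27404}{7453}$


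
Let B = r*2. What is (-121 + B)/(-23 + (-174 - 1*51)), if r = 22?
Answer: 77/248 ≈ 0.31048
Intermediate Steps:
B = 44 (B = 22*2 = 44)
(-121 + B)/(-23 + (-174 - 1*51)) = (-121 + 44)/(-23 + (-174 - 1*51)) = -77/(-23 + (-174 - 51)) = -77/(-23 - 225) = -77/(-248) = -77*(-1/248) = 77/248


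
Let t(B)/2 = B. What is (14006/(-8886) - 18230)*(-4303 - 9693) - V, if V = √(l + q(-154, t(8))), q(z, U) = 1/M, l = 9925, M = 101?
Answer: 1133716490428/4443 - √101245026/101 ≈ 2.5517e+8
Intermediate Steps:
t(B) = 2*B
q(z, U) = 1/101
V = √101245026/101 (V = √(9925 + 1/101) = √(1002426/101) = √101245026/101 ≈ 99.624)
(14006/(-8886) - 18230)*(-4303 - 9693) - V = (14006/(-8886) - 18230)*(-4303 - 9693) - √101245026/101 = (14006*(-1/8886) - 18230)*(-13996) - √101245026/101 = (-7003/4443 - 18230)*(-13996) - √101245026/101 = -81002893/4443*(-13996) - √101245026/101 = 1133716490428/4443 - √101245026/101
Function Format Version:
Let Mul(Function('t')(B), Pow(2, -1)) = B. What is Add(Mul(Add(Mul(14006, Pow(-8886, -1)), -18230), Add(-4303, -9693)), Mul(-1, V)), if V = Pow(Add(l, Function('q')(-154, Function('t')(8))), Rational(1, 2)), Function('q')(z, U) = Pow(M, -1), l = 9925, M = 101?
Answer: Add(Rational(1133716490428, 4443), Mul(Rational(-1, 101), Pow(101245026, Rational(1, 2)))) ≈ 2.5517e+8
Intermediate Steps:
Function('t')(B) = Mul(2, B)
Function('q')(z, U) = Rational(1, 101) (Function('q')(z, U) = Pow(101, -1) = Rational(1, 101))
V = Mul(Rational(1, 101), Pow(101245026, Rational(1, 2))) (V = Pow(Add(9925, Rational(1, 101)), Rational(1, 2)) = Pow(Rational(1002426, 101), Rational(1, 2)) = Mul(Rational(1, 101), Pow(101245026, Rational(1, 2))) ≈ 99.624)
Add(Mul(Add(Mul(14006, Pow(-8886, -1)), -18230), Add(-4303, -9693)), Mul(-1, V)) = Add(Mul(Add(Mul(14006, Pow(-8886, -1)), -18230), Add(-4303, -9693)), Mul(-1, Mul(Rational(1, 101), Pow(101245026, Rational(1, 2))))) = Add(Mul(Add(Mul(14006, Rational(-1, 8886)), -18230), -13996), Mul(Rational(-1, 101), Pow(101245026, Rational(1, 2)))) = Add(Mul(Add(Rational(-7003, 4443), -18230), -13996), Mul(Rational(-1, 101), Pow(101245026, Rational(1, 2)))) = Add(Mul(Rational(-81002893, 4443), -13996), Mul(Rational(-1, 101), Pow(101245026, Rational(1, 2)))) = Add(Rational(1133716490428, 4443), Mul(Rational(-1, 101), Pow(101245026, Rational(1, 2))))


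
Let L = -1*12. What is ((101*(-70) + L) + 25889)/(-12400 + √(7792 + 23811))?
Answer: -77735600/51242799 - 81497*√187/51242799 ≈ -1.5388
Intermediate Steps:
L = -12
((101*(-70) + L) + 25889)/(-12400 + √(7792 + 23811)) = ((101*(-70) - 12) + 25889)/(-12400 + √(7792 + 23811)) = ((-7070 - 12) + 25889)/(-12400 + √31603) = (-7082 + 25889)/(-12400 + 13*√187) = 18807/(-12400 + 13*√187)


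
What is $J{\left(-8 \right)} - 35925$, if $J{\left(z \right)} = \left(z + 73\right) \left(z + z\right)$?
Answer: $-36965$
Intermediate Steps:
$J{\left(z \right)} = 2 z \left(73 + z\right)$ ($J{\left(z \right)} = \left(73 + z\right) 2 z = 2 z \left(73 + z\right)$)
$J{\left(-8 \right)} - 35925 = 2 \left(-8\right) \left(73 - 8\right) - 35925 = 2 \left(-8\right) 65 - 35925 = -1040 - 35925 = -36965$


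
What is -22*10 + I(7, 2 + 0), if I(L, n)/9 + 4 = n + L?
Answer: -175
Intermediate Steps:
I(L, n) = -36 + 9*L + 9*n (I(L, n) = -36 + 9*(n + L) = -36 + 9*(L + n) = -36 + (9*L + 9*n) = -36 + 9*L + 9*n)
-22*10 + I(7, 2 + 0) = -22*10 + (-36 + 9*7 + 9*(2 + 0)) = -220 + (-36 + 63 + 9*2) = -220 + (-36 + 63 + 18) = -220 + 45 = -175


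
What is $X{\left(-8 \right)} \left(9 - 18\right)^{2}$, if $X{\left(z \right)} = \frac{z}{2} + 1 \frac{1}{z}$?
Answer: $- \frac{2673}{8} \approx -334.13$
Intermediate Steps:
$X{\left(z \right)} = \frac{1}{z} + \frac{z}{2}$ ($X{\left(z \right)} = z \frac{1}{2} + \frac{1}{z} = \frac{z}{2} + \frac{1}{z} = \frac{1}{z} + \frac{z}{2}$)
$X{\left(-8 \right)} \left(9 - 18\right)^{2} = \left(\frac{1}{-8} + \frac{1}{2} \left(-8\right)\right) \left(9 - 18\right)^{2} = \left(- \frac{1}{8} - 4\right) \left(-9\right)^{2} = \left(- \frac{33}{8}\right) 81 = - \frac{2673}{8}$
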